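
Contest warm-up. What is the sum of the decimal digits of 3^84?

3^84 = 11972515182562019788602740026717047105681
Sum of its 41 digits: 162.

162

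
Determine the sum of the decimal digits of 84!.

477

84! = 3314240134565353266999387579130131288000666286242049487118846032383059131291716864129885722968716753156177920000000000000000000
Sum of its 127 digits: 477.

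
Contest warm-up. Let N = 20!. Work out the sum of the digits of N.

54

20! = 2432902008176640000
Sum of its 19 digits: 54.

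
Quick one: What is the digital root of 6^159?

9

The digital root of n equals n mod 9 (or 9 when 9 | n), so we need 6^159 mod 9.
6^159 ≡ 0 (mod 9), so the digital root is 9.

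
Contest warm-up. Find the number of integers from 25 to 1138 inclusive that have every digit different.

The integers in [25, 1138] that have every digit different: 25, 26, 27, 28, 29, 30, …, 1097, 1098.
772 qualify.

772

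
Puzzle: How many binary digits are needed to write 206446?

18

206446 in base 2 is 110010011001101110, which has 18 digits.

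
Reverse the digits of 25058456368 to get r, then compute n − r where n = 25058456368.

Reverse of 25058456368 is 86365485052.
25058456368 − 86365485052 = -61307028684

-61307028684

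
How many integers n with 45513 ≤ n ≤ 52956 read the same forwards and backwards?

The integers in [45513, 52956] that read the same forwards and backwards: 45554, 45654, 45754, 45854, 45954, 46064, …, 52825, 52925.
75 qualify.

75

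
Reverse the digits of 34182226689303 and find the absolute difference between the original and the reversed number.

3783564461160

Reverse of 34182226689303 is 30398662228143.
|34182226689303 − 30398662228143| = 3783564461160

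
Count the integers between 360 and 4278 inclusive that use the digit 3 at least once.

1751

The integers in [360, 4278] that use the digit 3 at least once: 360, 361, 362, 363, 364, 365, …, 4263, 4273.
1751 qualify.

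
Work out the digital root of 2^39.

8

The digital root of n equals n mod 9 (or 9 when 9 | n), so we need 2^39 mod 9.
2^39 ≡ 8 (mod 9), so the digital root is 8.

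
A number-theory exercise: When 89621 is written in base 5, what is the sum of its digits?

89621 in base 5 is 10331441.
Digit sum: 1+0+3+3+1+4+4+1 = 17.

17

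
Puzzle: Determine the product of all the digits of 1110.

1×1×1×0 = 0

0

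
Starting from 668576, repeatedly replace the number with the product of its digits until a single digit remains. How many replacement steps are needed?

2

668576 → 60480 → 0 (2 steps)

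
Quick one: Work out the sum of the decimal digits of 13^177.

802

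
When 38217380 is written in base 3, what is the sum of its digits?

38217380 in base 3 is 2122220122101112.
Digit sum: 2+1+2+2+2+2+0+1+2+2+1+0+1+1+1+2 = 22.

22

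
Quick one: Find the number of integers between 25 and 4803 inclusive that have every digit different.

The integers in [25, 4803] that have every digit different: 25, 26, 27, 28, 29, 30, …, 4802, 4803.
2623 qualify.

2623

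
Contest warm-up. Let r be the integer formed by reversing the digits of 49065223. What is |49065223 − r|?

16809129

Reverse of 49065223 is 32256094.
|49065223 − 32256094| = 16809129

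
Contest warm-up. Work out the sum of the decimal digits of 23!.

99

23! = 25852016738884976640000
Sum of its 23 digits: 99.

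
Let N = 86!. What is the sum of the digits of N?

495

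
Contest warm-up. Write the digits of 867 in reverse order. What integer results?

768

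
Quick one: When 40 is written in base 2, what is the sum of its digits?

2

40 in base 2 is 101000.
Digit sum: 1+0+1+0+0+0 = 2.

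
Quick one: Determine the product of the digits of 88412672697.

16257024

8×8×4×1×2×6×7×2×6×9×7 = 16257024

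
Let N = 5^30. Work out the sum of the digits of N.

5^30 = 931322574615478515625
Sum of its 21 digits: 91.

91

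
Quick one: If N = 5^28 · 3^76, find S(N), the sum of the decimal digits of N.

5^28 · 3^76 = 67979110894354921853507011303923425115644931793212890625
Sum of its 56 digits: 234.

234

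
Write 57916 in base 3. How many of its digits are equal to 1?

4

57916 in base 3 is 2221110001.
The digit 1 appears 4 times.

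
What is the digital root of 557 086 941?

5+5+7+0+8+6+9+4+1 = 45
4+5 = 9

9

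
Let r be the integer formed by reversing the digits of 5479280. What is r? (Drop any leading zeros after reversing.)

Reversing 5479280 gives 829745.

829745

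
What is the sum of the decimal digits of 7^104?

409

7^104 = 7765978099609043937218499293609620562868144880570005587642282690671451194588264272062401
Sum of its 88 digits: 409.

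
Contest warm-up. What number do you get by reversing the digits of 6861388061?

Reversing 6861388061 gives 1608831686.

1608831686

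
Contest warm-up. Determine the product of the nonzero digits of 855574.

28000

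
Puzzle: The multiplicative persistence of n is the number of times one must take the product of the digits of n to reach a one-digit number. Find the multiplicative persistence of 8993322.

8993322 → 23328 → 288 → 128 → 16 → 6 (5 steps)

5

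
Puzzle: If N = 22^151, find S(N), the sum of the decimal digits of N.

940

22^151 = 50795449068338612859565395306297816941387272336452438245777558697053777023531252711996522028132252974137966785529966013132380547321044529963959329631905887991150668838412651414233903565859350370192457728
Sum of its 203 digits: 940.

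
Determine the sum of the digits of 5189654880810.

5+1+8+9+6+5+4+8+8+0+8+1+0 = 63

63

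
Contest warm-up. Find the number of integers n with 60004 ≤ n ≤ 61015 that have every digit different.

The integers in [60004, 61015] that have every digit different: 60123, 60124, 60125, 60127, 60128, 60129, …, 60985, 60987.
336 qualify.

336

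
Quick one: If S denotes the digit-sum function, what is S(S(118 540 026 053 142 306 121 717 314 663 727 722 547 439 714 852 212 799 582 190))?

9

First digit sum: 234.
2+3+4 = 9.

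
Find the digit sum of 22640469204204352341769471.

97

2+2+6+4+0+4+6+9+2+0+4+2+0+4+3+5+2+3+4+1+7+6+9+4+7+1 = 97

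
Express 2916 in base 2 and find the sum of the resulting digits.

6

2916 in base 2 is 101101100100.
Digit sum: 1+0+1+1+0+1+1+0+0+1+0+0 = 6.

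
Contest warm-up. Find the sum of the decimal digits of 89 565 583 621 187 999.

8+9+5+6+5+5+8+3+6+2+1+1+8+7+9+9+9 = 101

101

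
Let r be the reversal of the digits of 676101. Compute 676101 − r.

Reverse of 676101 is 101676.
676101 − 101676 = 574425

574425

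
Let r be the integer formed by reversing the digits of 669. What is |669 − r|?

297

Reverse of 669 is 966.
|669 − 966| = 297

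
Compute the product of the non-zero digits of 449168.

6912

4×4×9×1×6×8 = 6912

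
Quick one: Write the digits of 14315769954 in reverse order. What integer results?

Reversing 14315769954 gives 45996751341.

45996751341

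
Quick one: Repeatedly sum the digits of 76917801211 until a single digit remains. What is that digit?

7+6+9+1+7+8+0+1+2+1+1 = 43
4+3 = 7

7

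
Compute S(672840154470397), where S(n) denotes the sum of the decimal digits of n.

67

6+7+2+8+4+0+1+5+4+4+7+0+3+9+7 = 67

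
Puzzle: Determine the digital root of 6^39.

9

The digital root of n equals n mod 9 (or 9 when 9 | n), so we need 6^39 mod 9.
6^39 ≡ 0 (mod 9), so the digital root is 9.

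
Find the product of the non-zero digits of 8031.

8×3×1 = 24

24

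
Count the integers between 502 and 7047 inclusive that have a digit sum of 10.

224

The integers in [502, 7047] that have a digit sum of 10: 505, 514, 523, 532, 541, 550, …, 7021, 7030.
224 qualify.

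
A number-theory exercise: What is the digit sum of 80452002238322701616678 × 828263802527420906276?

205

80452002238322701616678 × 828263802527420906276 = 66635481294857738876196206714569041116471128
Sum of its 44 digits: 205.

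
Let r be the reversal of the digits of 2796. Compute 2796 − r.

Reverse of 2796 is 6972.
2796 − 6972 = -4176

-4176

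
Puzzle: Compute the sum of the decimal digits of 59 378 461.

43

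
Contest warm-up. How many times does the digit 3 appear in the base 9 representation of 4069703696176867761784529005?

4069703696176867761784529005 in base 9 is 76878220614468400437632075834.
The digit 3 appears 3 times.

3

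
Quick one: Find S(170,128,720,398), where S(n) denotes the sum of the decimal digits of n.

48

1+7+0+1+2+8+7+2+0+3+9+8 = 48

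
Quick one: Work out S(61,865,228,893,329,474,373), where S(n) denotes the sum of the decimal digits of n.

6+1+8+6+5+2+2+8+8+9+3+3+2+9+4+7+4+3+7+3 = 100

100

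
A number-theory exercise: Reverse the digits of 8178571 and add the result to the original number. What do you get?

9937289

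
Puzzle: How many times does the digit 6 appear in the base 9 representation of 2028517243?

1

2028517243 in base 9 is 5211010467.
The digit 6 appears 1 time.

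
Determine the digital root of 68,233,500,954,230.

6+8+2+3+3+5+0+0+9+5+4+2+3+0 = 50
5+0 = 5

5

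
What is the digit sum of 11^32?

139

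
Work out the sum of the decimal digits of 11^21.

71

11^21 = 7400249944258160101211
Sum of its 22 digits: 71.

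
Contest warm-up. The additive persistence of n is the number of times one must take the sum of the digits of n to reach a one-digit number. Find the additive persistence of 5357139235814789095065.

2

5357139235814789095065 → 105 → 6 (2 steps)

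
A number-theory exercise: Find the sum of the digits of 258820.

2+5+8+8+2+0 = 25

25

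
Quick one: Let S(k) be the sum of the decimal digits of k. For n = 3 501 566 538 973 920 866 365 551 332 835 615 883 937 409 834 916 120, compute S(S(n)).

First digit sum: 238.
2+3+8 = 13.

13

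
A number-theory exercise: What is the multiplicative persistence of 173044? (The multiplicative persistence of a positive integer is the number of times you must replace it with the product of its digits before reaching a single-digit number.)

173044 → 0 (1 step)

1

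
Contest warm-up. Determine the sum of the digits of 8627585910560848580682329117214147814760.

8+6+2+7+5+8+5+9+1+0+5+6+0+8+4+8+5+8+0+6+8+2+3+2+9+1+1+7+2+1+4+1+4+7+8+1+4+7+6+0 = 179

179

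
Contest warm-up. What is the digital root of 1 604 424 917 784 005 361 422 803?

1+6+0+4+4+2+4+9+1+7+7+8+4+0+0+5+3+6+1+4+2+2+8+0+3 = 91
9+1 = 10
1+0 = 1

1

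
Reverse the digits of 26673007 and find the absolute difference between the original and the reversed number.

43364655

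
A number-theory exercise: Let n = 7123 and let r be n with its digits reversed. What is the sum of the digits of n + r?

8

Reversal of 7123 is 3217; 7123 + 3217 = 10340.
Digit sum of 10340: 1+0+3+4+0 = 8.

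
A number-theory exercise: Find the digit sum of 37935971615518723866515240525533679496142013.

3+7+9+3+5+9+7+1+6+1+5+5+1+8+7+2+3+8+6+6+5+1+5+2+4+0+5+2+5+5+3+3+6+7+9+4+9+6+1+4+2+0+1+3 = 194

194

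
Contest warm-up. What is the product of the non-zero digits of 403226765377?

8890560

4×3×2×2×6×7×6×5×3×7×7 = 8890560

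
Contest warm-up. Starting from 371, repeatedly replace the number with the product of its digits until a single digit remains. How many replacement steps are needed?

2

371 → 21 → 2 (2 steps)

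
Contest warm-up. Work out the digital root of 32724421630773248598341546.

3+2+7+2+4+4+2+1+6+3+0+7+7+3+2+4+8+5+9+8+3+4+1+5+4+6 = 110
1+1+0 = 2

2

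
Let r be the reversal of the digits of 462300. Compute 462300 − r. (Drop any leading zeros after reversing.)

Reverse of 462300 is 3264.
462300 − 3264 = 459036

459036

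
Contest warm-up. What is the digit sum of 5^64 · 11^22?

5^64 · 11^22 = 44128518865752366491365965041338004226645352900959551334381103515625
Sum of its 68 digits: 280.

280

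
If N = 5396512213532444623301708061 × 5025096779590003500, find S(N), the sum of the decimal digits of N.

180

5396512213532444623301708061 × 5025096779590003500 = 27117996145240008782326171213833624830968213500
Sum of its 47 digits: 180.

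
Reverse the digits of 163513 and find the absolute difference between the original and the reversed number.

151848

Reverse of 163513 is 315361.
|163513 − 315361| = 151848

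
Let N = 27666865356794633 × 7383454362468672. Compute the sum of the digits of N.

27666865356794633 × 7383454362468672 = 204277037714458704482538800237376
Sum of its 33 digits: 138.

138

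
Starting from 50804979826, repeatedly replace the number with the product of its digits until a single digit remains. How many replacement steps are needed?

50804979826 → 0 (1 step)

1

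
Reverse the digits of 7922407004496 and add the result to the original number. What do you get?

Reverse of 7922407004496 is 6944007042297.
7922407004496 + 6944007042297 = 14866414046793

14866414046793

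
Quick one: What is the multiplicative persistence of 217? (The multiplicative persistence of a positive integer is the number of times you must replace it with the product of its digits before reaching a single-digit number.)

2

217 → 14 → 4 (2 steps)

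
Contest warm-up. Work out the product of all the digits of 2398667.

2×3×9×8×6×6×7 = 108864

108864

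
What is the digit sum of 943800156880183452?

75

9+4+3+8+0+0+1+5+6+8+8+0+1+8+3+4+5+2 = 75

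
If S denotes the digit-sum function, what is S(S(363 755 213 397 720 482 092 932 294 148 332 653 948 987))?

First digit sum: 197.
1+9+7 = 17.

17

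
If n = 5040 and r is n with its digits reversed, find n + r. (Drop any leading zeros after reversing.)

Reverse of 5040 is 405.
5040 + 405 = 5445

5445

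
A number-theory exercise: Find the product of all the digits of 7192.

7×1×9×2 = 126

126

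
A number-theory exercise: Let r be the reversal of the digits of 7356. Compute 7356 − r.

819

Reverse of 7356 is 6537.
7356 − 6537 = 819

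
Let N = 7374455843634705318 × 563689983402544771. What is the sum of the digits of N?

7374455843634705318 × 563689983402544771 = 4156906892101246337738973853886792178
Sum of its 37 digits: 186.

186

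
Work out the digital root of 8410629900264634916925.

6

8+4+1+0+6+2+9+9+0+0+2+6+4+6+3+4+9+1+6+9+2+5 = 96
9+6 = 15
1+5 = 6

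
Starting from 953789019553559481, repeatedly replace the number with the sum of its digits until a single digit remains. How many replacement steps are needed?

953789019553559481 → 96 → 15 → 6 (3 steps)

3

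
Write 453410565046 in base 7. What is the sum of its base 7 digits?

46

453410565046 in base 7 is 44520636133045.
Digit sum: 4+4+5+2+0+6+3+6+1+3+3+0+4+5 = 46.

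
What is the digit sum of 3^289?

630

3^289 = 772756406027696636078093489486631531815180023513451746128809350868877244195493441005493777234099032940159779395631842722786797026004932483
Sum of its 138 digits: 630.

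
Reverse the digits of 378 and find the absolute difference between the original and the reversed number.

Reverse of 378 is 873.
|378 − 873| = 495

495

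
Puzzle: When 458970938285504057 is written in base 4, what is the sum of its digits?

53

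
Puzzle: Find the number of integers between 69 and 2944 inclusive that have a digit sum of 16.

216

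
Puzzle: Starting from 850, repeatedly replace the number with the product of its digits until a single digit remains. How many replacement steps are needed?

1

850 → 0 (1 step)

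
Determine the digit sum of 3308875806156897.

3+3+0+8+8+7+5+8+0+6+1+5+6+8+9+7 = 84

84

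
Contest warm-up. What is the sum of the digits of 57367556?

44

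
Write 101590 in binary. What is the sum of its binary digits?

9

101590 in base 2 is 11000110011010110.
Digit sum: 1+1+0+0+0+1+1+0+0+1+1+0+1+0+1+1+0 = 9.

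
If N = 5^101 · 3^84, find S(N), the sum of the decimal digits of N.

486

5^101 · 3^84 = 472232458234409117244121459991158990960528550632671607471625736462896190392957151971131679601967334747314453125
Sum of its 111 digits: 486.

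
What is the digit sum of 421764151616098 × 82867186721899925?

164

421764151616098 × 82867186721899925 = 34950408704574902979577774992650
Sum of its 32 digits: 164.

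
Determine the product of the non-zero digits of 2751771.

3430

2×7×5×1×7×7×1 = 3430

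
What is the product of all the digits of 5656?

5×6×5×6 = 900

900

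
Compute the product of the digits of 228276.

2×2×8×2×7×6 = 2688

2688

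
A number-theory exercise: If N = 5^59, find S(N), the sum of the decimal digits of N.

191

5^59 = 173472347597680709441192448139190673828125
Sum of its 42 digits: 191.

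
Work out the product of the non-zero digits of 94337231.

13608

9×4×3×3×7×2×3×1 = 13608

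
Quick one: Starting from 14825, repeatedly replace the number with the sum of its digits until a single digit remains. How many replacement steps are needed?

2

14825 → 20 → 2 (2 steps)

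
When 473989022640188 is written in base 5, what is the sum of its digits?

473989022640188 in base 5 is 444111314004243441223.
Digit sum: 4+4+4+1+1+1+3+1+4+0+0+4+2+4+3+4+4+1+2+2+3 = 52.

52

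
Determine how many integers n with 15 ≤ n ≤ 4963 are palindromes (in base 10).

137

The integers in [15, 4963] that are palindromes (in base 10): 22, 33, 44, 55, 66, 77, …, 4774, 4884.
137 qualify.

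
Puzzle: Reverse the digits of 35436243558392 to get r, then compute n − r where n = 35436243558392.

6050709294939

Reverse of 35436243558392 is 29385534263453.
35436243558392 − 29385534263453 = 6050709294939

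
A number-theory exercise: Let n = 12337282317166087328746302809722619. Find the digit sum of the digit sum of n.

11

First digit sum: 146.
1+4+6 = 11.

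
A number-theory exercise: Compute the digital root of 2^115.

The digital root of n equals n mod 9 (or 9 when 9 | n), so we need 2^115 mod 9.
2^115 ≡ 2 (mod 9), so the digital root is 2.

2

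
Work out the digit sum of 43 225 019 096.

4+3+2+2+5+0+1+9+0+9+6 = 41

41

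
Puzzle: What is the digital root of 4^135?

The digital root of n equals n mod 9 (or 9 when 9 | n), so we need 4^135 mod 9.
4^135 ≡ 1 (mod 9), so the digital root is 1.

1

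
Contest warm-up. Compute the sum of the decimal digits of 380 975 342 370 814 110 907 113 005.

92

3+8+0+9+7+5+3+4+2+3+7+0+8+1+4+1+1+0+9+0+7+1+1+3+0+0+5 = 92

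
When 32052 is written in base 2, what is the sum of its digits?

32052 in base 2 is 111110100110100.
Digit sum: 1+1+1+1+1+0+1+0+0+1+1+0+1+0+0 = 9.

9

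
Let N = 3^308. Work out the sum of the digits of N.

3^308 = 898144994103398334879090065653881441055968306997838920689381527104178990481571441531923152587475144448311428414763438914899457039675729976927532561
Sum of its 147 digits: 711.

711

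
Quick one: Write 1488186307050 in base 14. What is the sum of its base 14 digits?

1488186307050 in base 14 is 520586A88C2.
Digit sum: 5+2+0+5+8+6+10+8+8+12+2 = 66.

66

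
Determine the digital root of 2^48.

1

The digital root of n equals n mod 9 (or 9 when 9 | n), so we need 2^48 mod 9.
2^48 ≡ 1 (mod 9), so the digital root is 1.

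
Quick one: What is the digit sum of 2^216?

2^216 = 105312291668557186697918027683670432318895095400549111254310977536
Sum of its 66 digits: 289.

289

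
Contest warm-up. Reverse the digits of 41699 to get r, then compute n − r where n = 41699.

-57915

Reverse of 41699 is 99614.
41699 − 99614 = -57915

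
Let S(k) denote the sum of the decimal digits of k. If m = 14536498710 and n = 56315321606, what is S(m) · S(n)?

S(14536498710) = 1+4+5+3+6+4+9+8+7+1+0 = 48.
S(56315321606) = 5+6+3+1+5+3+2+1+6+0+6 = 38.
48 · 38 = 1824.

1824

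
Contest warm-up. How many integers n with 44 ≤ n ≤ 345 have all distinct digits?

222

The integers in [44, 345] that have all distinct digits: 45, 46, 47, 48, 49, 50, …, 342, 345.
222 qualify.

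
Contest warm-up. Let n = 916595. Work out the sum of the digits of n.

35

9+1+6+5+9+5 = 35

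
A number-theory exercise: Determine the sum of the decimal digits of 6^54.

171

6^54 = 1047532535594334222593508922191671036215296
Sum of its 43 digits: 171.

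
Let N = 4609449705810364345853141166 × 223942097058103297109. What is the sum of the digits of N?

198

4609449705810364345853141166 × 223942097058103297109 = 1032249833403030301710077929949710595249016689094
Sum of its 49 digits: 198.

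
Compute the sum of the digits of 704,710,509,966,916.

7+0+4+7+1+0+5+0+9+9+6+6+9+1+6 = 70

70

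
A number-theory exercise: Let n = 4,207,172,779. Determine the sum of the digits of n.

4+2+0+7+1+7+2+7+7+9 = 46

46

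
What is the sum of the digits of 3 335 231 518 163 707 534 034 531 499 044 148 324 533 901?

159

3+3+3+5+2+3+1+5+1+8+1+6+3+7+0+7+5+3+4+0+3+4+5+3+1+4+9+9+0+4+4+1+4+8+3+2+4+5+3+3+9+0+1 = 159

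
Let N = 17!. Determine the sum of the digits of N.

63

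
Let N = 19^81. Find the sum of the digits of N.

523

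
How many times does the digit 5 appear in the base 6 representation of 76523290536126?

76523290536126 in base 6 is 430430151522502450.
The digit 5 appears 4 times.

4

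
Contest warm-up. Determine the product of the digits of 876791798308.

0

8×7×6×7×9×1×7×9×8×3×0×8 = 0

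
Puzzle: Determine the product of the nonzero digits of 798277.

49392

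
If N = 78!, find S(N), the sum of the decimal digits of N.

423

78! = 11324281178206297831457521158732046228731749579488251990048962825668835325234200766245086213177344000000000000000000
Sum of its 116 digits: 423.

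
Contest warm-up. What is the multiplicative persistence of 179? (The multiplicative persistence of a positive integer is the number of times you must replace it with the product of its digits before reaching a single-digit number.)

3

179 → 63 → 18 → 8 (3 steps)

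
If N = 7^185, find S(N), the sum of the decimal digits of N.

724

7^185 = 2203623537979176959980811854407278640086624898232265616111918310702098751983159009273672934137079438816766120480469979848970923432032570721506378291971972807
Sum of its 157 digits: 724.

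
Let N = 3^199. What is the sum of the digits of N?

423

3^199 = 88537996291958256446260440678593208943077817551131498658191653913030830300434060998128233014667
Sum of its 95 digits: 423.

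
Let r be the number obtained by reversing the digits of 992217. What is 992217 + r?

Reverse of 992217 is 712299.
992217 + 712299 = 1704516

1704516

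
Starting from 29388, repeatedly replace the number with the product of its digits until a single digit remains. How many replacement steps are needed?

3

29388 → 3456 → 360 → 0 (3 steps)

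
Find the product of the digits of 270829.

0

2×7×0×8×2×9 = 0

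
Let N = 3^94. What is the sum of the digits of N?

198

3^94 = 706965049015104706497203195837614914543357369
Sum of its 45 digits: 198.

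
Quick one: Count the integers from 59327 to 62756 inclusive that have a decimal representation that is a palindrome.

35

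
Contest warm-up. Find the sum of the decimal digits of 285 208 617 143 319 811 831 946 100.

102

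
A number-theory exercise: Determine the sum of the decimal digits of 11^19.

83

11^19 = 61159090448414546291
Sum of its 20 digits: 83.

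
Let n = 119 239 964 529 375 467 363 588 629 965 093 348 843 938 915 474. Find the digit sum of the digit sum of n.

11

First digit sum: 254.
2+5+4 = 11.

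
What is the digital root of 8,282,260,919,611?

1

8+2+8+2+2+6+0+9+1+9+6+1+1 = 55
5+5 = 10
1+0 = 1
(Equivalently, 8,282,260,919,611 mod 9 = 1.)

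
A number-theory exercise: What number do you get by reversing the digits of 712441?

Reversing 712441 gives 144217.

144217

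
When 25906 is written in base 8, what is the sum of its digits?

20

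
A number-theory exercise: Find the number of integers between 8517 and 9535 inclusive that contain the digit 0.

273

The integers in [8517, 9535] that contain the digit 0: 8520, 8530, 8540, 8550, 8560, 8570, …, 9520, 9530.
273 qualify.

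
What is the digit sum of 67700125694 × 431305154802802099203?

156

67700125694 × 431305154802802099203 = 29199413192619829899450157221882
Sum of its 32 digits: 156.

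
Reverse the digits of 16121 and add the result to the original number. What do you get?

Reverse of 16121 is 12161.
16121 + 12161 = 28282

28282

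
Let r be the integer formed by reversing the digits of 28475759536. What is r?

Reversing 28475759536 gives 63595757482.

63595757482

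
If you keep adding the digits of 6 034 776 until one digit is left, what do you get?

6

6+0+3+4+7+7+6 = 33
3+3 = 6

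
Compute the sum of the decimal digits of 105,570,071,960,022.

45

1+0+5+5+7+0+0+7+1+9+6+0+0+2+2 = 45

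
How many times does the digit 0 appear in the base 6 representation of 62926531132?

62926531132 in base 6 is 44524045541004.
The digit 0 appears 3 times.

3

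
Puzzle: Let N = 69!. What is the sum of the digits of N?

69! = 171122452428141311372468338881272839092270544893520369393648040923257279754140647424000000000000000
Sum of its 99 digits: 351.

351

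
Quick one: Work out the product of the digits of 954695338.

9×5×4×6×9×5×3×3×8 = 3499200

3499200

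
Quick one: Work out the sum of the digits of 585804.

30

5+8+5+8+0+4 = 30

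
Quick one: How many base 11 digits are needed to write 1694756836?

9

1694756836 in base 11 is 79A711993, which has 9 digits.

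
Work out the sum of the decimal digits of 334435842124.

43

3+3+4+4+3+5+8+4+2+1+2+4 = 43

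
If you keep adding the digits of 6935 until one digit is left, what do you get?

5

6+9+3+5 = 23
2+3 = 5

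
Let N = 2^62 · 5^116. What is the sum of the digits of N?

2^62 · 5^116 = 5551115123125782702118158340454101562500000000000000000000000000000000000000000000000000000000000000
Sum of its 100 digits: 127.

127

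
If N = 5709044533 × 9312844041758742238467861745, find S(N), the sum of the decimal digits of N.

5709044533 × 9312844041758742238467861745 = 53167441363284371081481128391492090085
Sum of its 38 digits: 151.

151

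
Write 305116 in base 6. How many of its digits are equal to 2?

2

305116 in base 6 is 10312324.
The digit 2 appears 2 times.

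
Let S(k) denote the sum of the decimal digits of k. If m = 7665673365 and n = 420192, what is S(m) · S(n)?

S(7665673365) = 7+6+6+5+6+7+3+3+6+5 = 54.
S(420192) = 4+2+0+1+9+2 = 18.
54 · 18 = 972.

972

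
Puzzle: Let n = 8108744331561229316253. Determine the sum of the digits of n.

84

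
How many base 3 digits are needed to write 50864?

10

50864 in base 3 is 2120202212, which has 10 digits.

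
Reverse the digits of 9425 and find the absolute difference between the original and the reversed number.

Reverse of 9425 is 5249.
|9425 − 5249| = 4176

4176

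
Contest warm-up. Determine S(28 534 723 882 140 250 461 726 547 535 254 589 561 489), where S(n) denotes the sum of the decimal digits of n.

2+8+5+3+4+7+2+3+8+8+2+1+4+0+2+5+0+4+6+1+7+2+6+5+4+7+5+3+5+2+5+4+5+8+9+5+6+1+4+8+9 = 185

185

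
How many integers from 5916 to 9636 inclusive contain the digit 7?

1677

The integers in [5916, 9636] that contain the digit 7: 5917, 5927, 5937, 5947, 5957, 5967, …, 9617, 9627.
1677 qualify.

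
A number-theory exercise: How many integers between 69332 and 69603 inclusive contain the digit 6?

The integers in [69332, 69603] that contain the digit 6: 69332, 69333, 69334, 69335, 69336, 69337, …, 69602, 69603.
272 qualify.

272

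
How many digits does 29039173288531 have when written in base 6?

18

29039173288531 in base 6 is 141432225000124311, which has 18 digits.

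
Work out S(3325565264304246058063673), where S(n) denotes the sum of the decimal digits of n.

98

3+3+2+5+5+6+5+2+6+4+3+0+4+2+4+6+0+5+8+0+6+3+6+7+3 = 98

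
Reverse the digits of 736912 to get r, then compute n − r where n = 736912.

517275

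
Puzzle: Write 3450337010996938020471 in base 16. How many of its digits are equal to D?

3450337010996938020471 in base 16 is BB0B0B7ED52F8C1677.
The digit D appears 1 time.

1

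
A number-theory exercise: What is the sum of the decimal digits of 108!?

108! = 1324641819451828974499891837121832599810209360673358065686551152497461815091591578895743130235002378688844343005686404521144382704205360039762937774080000000000000000000000000
Sum of its 175 digits: 666.

666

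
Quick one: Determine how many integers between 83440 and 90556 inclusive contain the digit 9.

The integers in [83440, 90556] that contain the digit 9: 83449, 83459, 83469, 83479, 83489, 83490, …, 90555, 90556.
3103 qualify.

3103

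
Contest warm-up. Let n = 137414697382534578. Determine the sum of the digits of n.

87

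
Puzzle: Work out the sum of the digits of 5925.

5+9+2+5 = 21

21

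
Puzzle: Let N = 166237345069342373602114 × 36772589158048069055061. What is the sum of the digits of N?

166237345069342373602114 × 36772589158048069055061 = 6112977592959594997804415357699752450771998954
Sum of its 46 digits: 258.

258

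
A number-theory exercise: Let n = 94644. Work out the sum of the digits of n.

9+4+6+4+4 = 27

27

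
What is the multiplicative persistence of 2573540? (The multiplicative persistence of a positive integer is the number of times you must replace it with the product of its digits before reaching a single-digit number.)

1

2573540 → 0 (1 step)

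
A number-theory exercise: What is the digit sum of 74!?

74! = 330788544151938641225953028221253782145683251820934971170611926835411235700971565459250872320000000000000000
Sum of its 108 digits: 378.

378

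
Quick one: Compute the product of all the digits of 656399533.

1968300

6×5×6×3×9×9×5×3×3 = 1968300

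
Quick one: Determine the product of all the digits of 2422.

2×4×2×2 = 32

32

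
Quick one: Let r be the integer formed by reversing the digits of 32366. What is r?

66323

Reversing 32366 gives 66323.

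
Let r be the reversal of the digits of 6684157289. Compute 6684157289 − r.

-3143357577

Reverse of 6684157289 is 9827514866.
6684157289 − 9827514866 = -3143357577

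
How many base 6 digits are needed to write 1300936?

1300936 in base 6 is 43514504, which has 8 digits.

8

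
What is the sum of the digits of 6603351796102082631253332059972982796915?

175

6+6+0+3+3+5+1+7+9+6+1+0+2+0+8+2+6+3+1+2+5+3+3+3+2+0+5+9+9+7+2+9+8+2+7+9+6+9+1+5 = 175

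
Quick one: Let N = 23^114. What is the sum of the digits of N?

23^114 = 172573181629005653046180207039236045953914762982292813994611513638225469568631008129232572601365002367047317639429177017019013829408039825328268516332433809
Sum of its 156 digits: 640.

640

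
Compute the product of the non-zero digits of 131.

1×3×1 = 3

3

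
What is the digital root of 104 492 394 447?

6

1+0+4+4+9+2+3+9+4+4+4+7 = 51
5+1 = 6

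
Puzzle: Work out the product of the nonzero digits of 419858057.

403200

4×1×9×8×5×8×5×7 = 403200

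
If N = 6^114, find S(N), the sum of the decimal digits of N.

6^114 = 51196767818932398352996442938060122617228848590636949323603892304516667363736020735492096
Sum of its 89 digits: 414.

414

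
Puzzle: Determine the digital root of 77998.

7+7+9+9+8 = 40
4+0 = 4

4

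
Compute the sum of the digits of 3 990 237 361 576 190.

71

3+9+9+0+2+3+7+3+6+1+5+7+6+1+9+0 = 71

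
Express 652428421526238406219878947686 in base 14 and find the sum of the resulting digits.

187

652428421526238406219878947686 in base 14 is 106DA9B28ADBAB7B5B02091D166.
Digit sum: 1+0+6+13+10+9+11+2+8+10+13+11+10+11+7+11+5+11+0+2+0+9+1+13+1+6+6 = 187.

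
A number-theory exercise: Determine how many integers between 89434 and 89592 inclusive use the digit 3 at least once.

The integers in [89434, 89592] that use the digit 3 at least once: 89434, 89435, 89436, 89437, 89438, 89439, …, 89573, 89583.
30 qualify.

30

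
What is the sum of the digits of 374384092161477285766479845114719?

160

3+7+4+3+8+4+0+9+2+1+6+1+4+7+7+2+8+5+7+6+6+4+7+9+8+4+5+1+1+4+7+1+9 = 160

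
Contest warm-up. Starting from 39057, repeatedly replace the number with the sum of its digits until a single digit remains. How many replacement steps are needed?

2

39057 → 24 → 6 (2 steps)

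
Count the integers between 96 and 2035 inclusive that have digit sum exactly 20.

The integers in [96, 2035] that have digit sum exactly 20: 299, 389, 398, 479, 488, 497, …, 1982, 1991.
81 qualify.

81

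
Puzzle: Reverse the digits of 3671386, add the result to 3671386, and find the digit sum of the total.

23

Reversal of 3671386 is 6831763; 3671386 + 6831763 = 10503149.
Digit sum of 10503149: 1+0+5+0+3+1+4+9 = 23.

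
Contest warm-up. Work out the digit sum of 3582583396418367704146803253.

124

3+5+8+2+5+8+3+3+9+6+4+1+8+3+6+7+7+0+4+1+4+6+8+0+3+2+5+3 = 124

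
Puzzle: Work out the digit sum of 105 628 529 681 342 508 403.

1+0+5+6+2+8+5+2+9+6+8+1+3+4+2+5+0+8+4+0+3 = 82

82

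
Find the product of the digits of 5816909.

5×8×1×6×9×0×9 = 0

0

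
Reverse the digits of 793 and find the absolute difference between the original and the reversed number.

396

Reverse of 793 is 397.
|793 − 397| = 396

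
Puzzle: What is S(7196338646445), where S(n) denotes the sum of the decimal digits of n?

7+1+9+6+3+3+8+6+4+6+4+4+5 = 66

66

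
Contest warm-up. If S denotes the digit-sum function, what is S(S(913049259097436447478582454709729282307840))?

3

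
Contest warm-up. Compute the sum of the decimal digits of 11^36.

172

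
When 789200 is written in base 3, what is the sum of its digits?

14

789200 in base 3 is 1111002120122.
Digit sum: 1+1+1+1+0+0+2+1+2+0+1+2+2 = 14.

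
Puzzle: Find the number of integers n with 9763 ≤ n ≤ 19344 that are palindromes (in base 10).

The integers in [9763, 19344] that are palindromes (in base 10): 9779, 9889, 9999, 10001, 10101, 10201, …, 19191, 19291.
96 qualify.

96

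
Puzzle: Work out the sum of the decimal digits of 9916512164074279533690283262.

122

9+9+1+6+5+1+2+1+6+4+0+7+4+2+7+9+5+3+3+6+9+0+2+8+3+2+6+2 = 122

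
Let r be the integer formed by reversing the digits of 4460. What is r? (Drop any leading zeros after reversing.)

644

Reversing 4460 gives 644.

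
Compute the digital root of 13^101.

The digital root of n equals n mod 9 (or 9 when 9 | n), so we need 13^101 mod 9.
13^101 ≡ 7 (mod 9), so the digital root is 7.

7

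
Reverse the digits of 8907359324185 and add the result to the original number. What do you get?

Reverse of 8907359324185 is 5814239537098.
8907359324185 + 5814239537098 = 14721598861283

14721598861283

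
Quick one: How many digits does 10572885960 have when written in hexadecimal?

9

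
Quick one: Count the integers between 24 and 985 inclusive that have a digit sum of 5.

18

The integers in [24, 985] that have a digit sum of 5: 32, 41, 50, 104, 113, 122, …, 410, 500.
18 qualify.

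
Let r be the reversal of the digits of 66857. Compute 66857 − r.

-9009

Reverse of 66857 is 75866.
66857 − 75866 = -9009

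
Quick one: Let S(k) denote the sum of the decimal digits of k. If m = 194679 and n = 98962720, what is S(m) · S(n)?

S(194679) = 1+9+4+6+7+9 = 36.
S(98962720) = 9+8+9+6+2+7+2+0 = 43.
36 · 43 = 1548.

1548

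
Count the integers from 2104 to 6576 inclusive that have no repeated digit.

The integers in [2104, 6576] that have no repeated digit: 2104, 2105, 2106, 2107, 2108, 2109, …, 6573, 6574.
2279 qualify.

2279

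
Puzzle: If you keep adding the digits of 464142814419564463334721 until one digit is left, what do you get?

4+6+4+1+4+2+8+1+4+4+1+9+5+6+4+4+6+3+3+3+4+7+2+1 = 96
9+6 = 15
1+5 = 6

6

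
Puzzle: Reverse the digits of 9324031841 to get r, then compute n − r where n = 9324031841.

7842727602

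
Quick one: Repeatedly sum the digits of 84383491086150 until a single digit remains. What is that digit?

6

8+4+3+8+3+4+9+1+0+8+6+1+5+0 = 60
6+0 = 6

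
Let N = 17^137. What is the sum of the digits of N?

17^137 = 3728225982844363781861724425971421229162457931028002814263570949119583604823620976232351255290005466648976059071292113794375721986638323744243939139560361849062298463377
Sum of its 169 digits: 746.

746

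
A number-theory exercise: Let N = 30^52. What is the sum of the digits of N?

117

30^52 = 64610818892266732989322410000000000000000000000000000000000000000000000000000
Sum of its 77 digits: 117.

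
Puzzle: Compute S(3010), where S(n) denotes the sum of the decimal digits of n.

4

3+0+1+0 = 4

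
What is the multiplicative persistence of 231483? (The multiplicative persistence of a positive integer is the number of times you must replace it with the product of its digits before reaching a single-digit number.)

231483 → 576 → 210 → 0 (3 steps)

3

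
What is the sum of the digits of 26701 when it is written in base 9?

21

26701 in base 9 is 40557.
Digit sum: 4+0+5+5+7 = 21.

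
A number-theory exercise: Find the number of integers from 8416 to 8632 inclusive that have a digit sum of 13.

1

The integers in [8416, 8632] that have a digit sum of 13: 8500.
1 qualifies.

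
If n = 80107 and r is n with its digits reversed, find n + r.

Reverse of 80107 is 70108.
80107 + 70108 = 150215

150215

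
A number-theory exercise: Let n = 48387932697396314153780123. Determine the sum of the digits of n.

4+8+3+8+7+9+3+2+6+9+7+3+9+6+3+1+4+1+5+3+7+8+0+1+2+3 = 122

122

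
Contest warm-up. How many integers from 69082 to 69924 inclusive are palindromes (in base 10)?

9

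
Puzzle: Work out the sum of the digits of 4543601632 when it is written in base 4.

25

4543601632 in base 4 is 10032310131233200.
Digit sum: 1+0+0+3+2+3+1+0+1+3+1+2+3+3+2+0+0 = 25.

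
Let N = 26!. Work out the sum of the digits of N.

26! = 403291461126605635584000000
Sum of its 27 digits: 81.

81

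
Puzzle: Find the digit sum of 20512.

10

2+0+5+1+2 = 10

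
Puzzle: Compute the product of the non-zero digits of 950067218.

9×5×6×7×2×1×8 = 30240

30240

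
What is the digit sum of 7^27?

91

7^27 = 65712362363534280139543
Sum of its 23 digits: 91.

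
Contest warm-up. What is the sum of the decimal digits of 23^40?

238

23^40 = 2945190837423705167875564697729320458241471826430830401
Sum of its 55 digits: 238.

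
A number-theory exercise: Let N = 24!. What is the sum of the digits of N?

81

24! = 620448401733239439360000
Sum of its 24 digits: 81.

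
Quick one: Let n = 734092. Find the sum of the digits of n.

25

7+3+4+0+9+2 = 25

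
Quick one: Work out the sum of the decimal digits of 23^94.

571

23^94 = 100557990409765022546603929176659007546387076810822331648084257522325773843526088137670387099694093803384911561408242773206977009
Sum of its 129 digits: 571.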